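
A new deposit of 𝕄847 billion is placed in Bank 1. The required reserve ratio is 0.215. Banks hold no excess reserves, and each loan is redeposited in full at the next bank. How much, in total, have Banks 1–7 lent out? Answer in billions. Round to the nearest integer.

𝕄2524 billion

Bank i lends (1 − rr)^i of the original deposit: Bank 1 lends 847·0.7850 = 664.8950, Bank 2 lends 847·0.7850² ≈ 521.9426, and so on.
Summing a geometric series: total = 847·[0.7850·(1 − 0.7850^7) / (1 − 0.7850)] ≈ 2524.4644 billion.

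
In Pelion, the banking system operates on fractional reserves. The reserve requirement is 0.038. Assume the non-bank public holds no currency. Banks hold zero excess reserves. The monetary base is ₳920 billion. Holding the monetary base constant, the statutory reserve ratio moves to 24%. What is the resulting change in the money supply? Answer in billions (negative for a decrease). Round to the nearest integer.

Initially m₁ = 1 / (0.038) ≈ 26.3158, so M₁ = 26.3158 × 920 = 24210.536 billion.
After the change m₂ = 1 / (0.24) ≈ 4.1667, so M₂ = 4.1667 × 920 = 3833.364 billion.
ΔM = M₂ − M₁ = 3833.364 − 24210.536 = -20377.172 billion.

-20377 billion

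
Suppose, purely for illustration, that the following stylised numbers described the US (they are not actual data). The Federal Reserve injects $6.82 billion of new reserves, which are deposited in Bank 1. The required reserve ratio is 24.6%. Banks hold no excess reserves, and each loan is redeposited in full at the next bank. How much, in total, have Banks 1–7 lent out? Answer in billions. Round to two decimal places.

Bank i lends (1 − rr)^i of the original deposit: Bank 1 lends 6.82·0.7540 ≈ 5.1423, Bank 2 lends 6.82·0.7540² ≈ 3.8773, and so on.
Summing a geometric series: total = 6.82·[0.7540·(1 − 0.7540^7) / (1 − 0.7540)] ≈ 18.0074 billion.

$18.01 billion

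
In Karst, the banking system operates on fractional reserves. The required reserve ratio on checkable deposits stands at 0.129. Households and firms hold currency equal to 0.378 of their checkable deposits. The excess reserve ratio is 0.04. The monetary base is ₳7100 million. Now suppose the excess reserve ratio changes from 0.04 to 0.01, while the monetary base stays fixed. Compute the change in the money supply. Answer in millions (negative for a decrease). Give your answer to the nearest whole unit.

Initially m₁ = (1 + 0.378) / (0.129 + 0.04 + 0.378) ≈ 2.51920, so M₁ = 2.51920 × 7100 = 17886.32 million.
After the change m₂ = (1 + 0.378) / (0.129 + 0.01 + 0.378) ≈ 2.66538, so M₂ = 2.66538 × 7100 = 18924.198 million.
ΔM = M₂ − M₁ = 18924.198 − 17886.32 = 1037.878 million.

₳1038 million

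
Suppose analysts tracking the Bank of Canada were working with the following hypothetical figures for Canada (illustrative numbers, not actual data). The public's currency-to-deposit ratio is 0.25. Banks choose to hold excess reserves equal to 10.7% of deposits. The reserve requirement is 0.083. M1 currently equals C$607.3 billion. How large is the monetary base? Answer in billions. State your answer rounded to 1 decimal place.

The money multiplier is m = (1 + c) / (rr + e + c) = (1 + 0.25) / (0.083 + 0.107 + 0.25) ≈ 2.84091.
MB = M / m = 607.3 / 2.84091 ≈ 213.7695 billion.

C$213.8 billion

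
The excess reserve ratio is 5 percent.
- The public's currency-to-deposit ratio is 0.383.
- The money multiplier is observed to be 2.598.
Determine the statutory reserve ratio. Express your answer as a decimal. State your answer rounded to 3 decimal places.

0.099

Using m = 2.598. Since m = (1 + c)/(c + rr + e), the denominator satisfies c + rr + e = (1 + c)/m = (1 + 0.383) / 2.598 ≈ 0.532333.
With c = 0.383 and e = 0.05, the statutory reserve ratio is 0.532333 − 0.383 − 0.05 = 0.099333.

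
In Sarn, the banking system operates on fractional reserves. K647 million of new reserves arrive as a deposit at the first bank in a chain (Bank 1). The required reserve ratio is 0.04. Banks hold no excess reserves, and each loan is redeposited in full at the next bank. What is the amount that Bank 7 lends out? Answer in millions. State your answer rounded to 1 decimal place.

K486.2 million

Each bank lends a fraction (1 − rr) = 0.9600 of the deposit it receives, so Bank 7 receives 647·0.9600^6 and lends 647·0.9600^7 ≈ 486.1865 million.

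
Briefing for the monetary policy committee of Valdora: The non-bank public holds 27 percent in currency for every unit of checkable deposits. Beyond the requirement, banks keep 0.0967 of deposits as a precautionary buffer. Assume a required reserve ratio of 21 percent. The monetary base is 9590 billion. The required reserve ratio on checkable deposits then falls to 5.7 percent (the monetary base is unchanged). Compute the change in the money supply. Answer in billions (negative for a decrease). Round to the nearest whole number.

Initially m₁ = (1 + 0.27) / (0.21 + 0.0967 + 0.27) ≈ 2.20218, so M₁ = 2.20218 × 9590 = 21118.9062 billion.
After the change m₂ = (1 + 0.27) / (0.057 + 0.0967 + 0.27) ≈ 2.99740, so M₂ = 2.99740 × 9590 = 28745.066 billion.
ΔM = M₂ − M₁ = 28745.066 − 21118.9062 = 7626.1598 billion.

7626 billion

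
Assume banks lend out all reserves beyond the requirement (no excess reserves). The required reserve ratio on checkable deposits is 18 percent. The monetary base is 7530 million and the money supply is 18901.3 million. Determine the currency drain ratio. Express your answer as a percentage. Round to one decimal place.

Using m = M/MB = 18901.3/7530 ≈ 2.510133. From m = (1 + c)/(c + rr + e), rearranging gives 1 + c = m·(c + rr + e), so c·(1 − m) = m·(rr + e) − 1.
Hence c = [m·(rr + e) − 1]/(1 − m) = [2.510133 × (0.18 + 0) − 1] / (1 − 2.510133) ≈ 0.362999.

36.3%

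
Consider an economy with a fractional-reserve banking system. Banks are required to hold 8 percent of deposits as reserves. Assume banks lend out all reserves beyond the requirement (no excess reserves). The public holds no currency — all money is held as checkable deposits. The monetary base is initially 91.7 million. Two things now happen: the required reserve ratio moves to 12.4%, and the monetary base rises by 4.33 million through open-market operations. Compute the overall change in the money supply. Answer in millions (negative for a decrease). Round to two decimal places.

Before: m₁ = 1 / (0.08) = 12.5, MB₁ = 91.7, so M₁ = 12.5 × 91.7 = 1146.25 million.
After: m₂ = 1 / (0.124) ≈ 8.06452, MB₂ = 91.7 + 4.33 = 96.03, so M₂ = 8.06452 × 96.03 ≈ 774.4359 million.
ΔM = M₂ − M₁ = 774.4359 − 1146.25 = -371.8141 million.

-371.81 million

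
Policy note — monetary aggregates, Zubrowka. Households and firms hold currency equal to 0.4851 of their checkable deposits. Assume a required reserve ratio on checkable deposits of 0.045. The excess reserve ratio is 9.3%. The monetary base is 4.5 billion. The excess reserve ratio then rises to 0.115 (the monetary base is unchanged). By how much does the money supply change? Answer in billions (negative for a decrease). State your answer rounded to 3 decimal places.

Initially m₁ = (1 + 0.4851) / (0.045 + 0.093 + 0.4851) ≈ 2.38341, so M₁ = 2.38341 × 4.5 ≈ 10.7253 billion.
After the change m₂ = (1 + 0.4851) / (0.045 + 0.115 + 0.4851) ≈ 2.30212, so M₂ = 2.30212 × 4.5 ≈ 10.3595 billion.
ΔM = M₂ − M₁ = 10.3595 − 10.7253 = -0.3658 billion.

-0.366 billion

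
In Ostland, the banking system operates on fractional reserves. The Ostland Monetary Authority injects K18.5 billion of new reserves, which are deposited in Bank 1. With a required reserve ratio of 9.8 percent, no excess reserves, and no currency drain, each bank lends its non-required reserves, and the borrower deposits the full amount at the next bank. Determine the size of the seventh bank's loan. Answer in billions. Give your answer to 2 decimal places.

K8.99 billion

Each bank lends a fraction (1 − rr) = 0.9020 of the deposit it receives, so Bank 7 receives 18.5·0.9020^6 and lends 18.5·0.9020^7 ≈ 8.9871 billion.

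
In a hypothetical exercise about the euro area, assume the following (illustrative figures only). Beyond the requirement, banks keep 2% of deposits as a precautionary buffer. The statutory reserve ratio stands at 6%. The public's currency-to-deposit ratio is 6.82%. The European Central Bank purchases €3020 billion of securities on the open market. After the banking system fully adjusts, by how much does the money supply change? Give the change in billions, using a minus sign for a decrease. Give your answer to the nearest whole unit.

The money multiplier is m = (1 + c) / (rr + e + c) = (1 + 0.0682) / (0.06 + 0.02 + 0.0682) ≈ 7.20783.
The purchase adds 3020 billion of base, so ΔM = m × ΔMB = 7.20783 × (+3020) = 21767.6466 billion.

€21768 billion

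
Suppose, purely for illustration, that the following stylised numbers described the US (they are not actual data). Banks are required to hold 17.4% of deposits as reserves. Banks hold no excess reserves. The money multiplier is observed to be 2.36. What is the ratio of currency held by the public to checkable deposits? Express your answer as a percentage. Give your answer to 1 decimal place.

43.3%

Using m = 2.36. From m = (1 + c)/(c + rr + e), rearranging gives 1 + c = m·(c + rr + e), so c·(1 − m) = m·(rr + e) − 1.
Hence c = [m·(rr + e) − 1]/(1 − m) = [2.36 × (0.174 + 0) − 1] / (1 − 2.36) ≈ 0.433353.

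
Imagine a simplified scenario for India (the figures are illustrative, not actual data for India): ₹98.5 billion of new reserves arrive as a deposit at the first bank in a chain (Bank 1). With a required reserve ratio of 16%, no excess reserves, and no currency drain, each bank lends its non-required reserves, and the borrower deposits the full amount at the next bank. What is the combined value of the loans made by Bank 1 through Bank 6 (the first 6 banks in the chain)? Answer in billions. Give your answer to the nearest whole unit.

₹335 billion

Bank i lends (1 − rr)^i of the original deposit: Bank 1 lends 98.5·0.8400 = 82.7400, Bank 2 lends 98.5·0.8400² = 69.5016, and so on.
Summing a geometric series: total = 98.5·[0.8400·(1 − 0.8400^6) / (1 − 0.8400)] ≈ 335.4600 billion.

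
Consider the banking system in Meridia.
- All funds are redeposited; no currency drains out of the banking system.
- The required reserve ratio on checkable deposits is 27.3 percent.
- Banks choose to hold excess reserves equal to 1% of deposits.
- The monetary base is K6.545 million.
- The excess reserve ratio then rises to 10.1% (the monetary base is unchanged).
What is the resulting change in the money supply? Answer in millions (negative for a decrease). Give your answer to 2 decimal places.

-5.63 million

Initially m₁ = 1 / (0.273 + 0.01) ≈ 3.5336, so M₁ = 3.5336 × 6.545 ≈ 23.1274 million.
After the change m₂ = 1 / (0.273 + 0.101) ≈ 2.6738, so M₂ = 2.6738 × 6.545 ≈ 17.5 million.
ΔM = M₂ − M₁ = 17.5 − 23.1274 = -5.6274 million.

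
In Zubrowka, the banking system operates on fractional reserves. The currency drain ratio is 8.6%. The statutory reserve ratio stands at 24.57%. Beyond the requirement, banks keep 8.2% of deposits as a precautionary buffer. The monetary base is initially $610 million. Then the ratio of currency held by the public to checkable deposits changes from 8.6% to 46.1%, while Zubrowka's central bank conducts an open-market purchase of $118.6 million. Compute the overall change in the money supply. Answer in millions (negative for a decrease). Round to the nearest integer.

-252 million

Before: m₁ = (1 + 0.086) / (0.2457 + 0.082 + 0.086) ≈ 2.6251, MB₁ = 610, so M₁ = 2.6251 × 610 = 1601.311 million.
After: m₂ = (1 + 0.461) / (0.2457 + 0.082 + 0.461) ≈ 1.8524, MB₂ = 610 + 118.6 = 728.6, so M₂ = 1.8524 × 728.6 ≈ 1349.6586 million.
ΔM = M₂ − M₁ = 1349.6586 − 1601.311 = -251.6524 million.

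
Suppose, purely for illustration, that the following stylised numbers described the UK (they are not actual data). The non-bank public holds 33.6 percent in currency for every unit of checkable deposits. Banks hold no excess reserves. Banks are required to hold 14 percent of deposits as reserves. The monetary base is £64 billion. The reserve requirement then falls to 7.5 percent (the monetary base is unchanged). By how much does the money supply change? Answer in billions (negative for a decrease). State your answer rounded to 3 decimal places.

£28.409 billion

Initially m₁ = (1 + 0.336) / (0.14 + 0.336) ≈ 2.806723, so M₁ = 2.806723 × 64 ≈ 179.6303 billion.
After the change m₂ = (1 + 0.336) / (0.075 + 0.336) ≈ 3.250608, so M₂ = 3.250608 × 64 ≈ 208.0389 billion.
ΔM = M₂ − M₁ = 208.0389 − 179.6303 = 28.4086 billion.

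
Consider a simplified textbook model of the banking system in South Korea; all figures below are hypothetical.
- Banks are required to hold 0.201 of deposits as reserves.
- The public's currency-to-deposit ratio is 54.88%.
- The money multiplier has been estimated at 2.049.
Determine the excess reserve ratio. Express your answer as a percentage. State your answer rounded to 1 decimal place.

0.6%

Using m = 2.049. Since m = (1 + c)/(c + rr + e), the denominator satisfies c + rr + e = (1 + c)/m = (1 + 0.5488) / 2.049 ≈ 0.755881.
With c = 0.5488 and rr = 0.201, the excess reserve ratio is 0.755881 − 0.5488 − 0.201 = 0.006081.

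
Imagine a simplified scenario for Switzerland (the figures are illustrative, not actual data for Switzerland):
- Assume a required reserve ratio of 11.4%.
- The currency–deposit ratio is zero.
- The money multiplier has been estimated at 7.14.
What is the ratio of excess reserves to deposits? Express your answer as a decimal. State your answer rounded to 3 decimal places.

Using m = 7.14. Since m = (1 + c)/(c + rr + e), the denominator satisfies c + rr + e = (1 + c)/m = (1 + 0) / 7.14 ≈ 0.140056.
With c = 0 and rr = 0.114, the ratio of excess reserves to deposits is 0.140056 − 0 − 0.114 = 0.026056.

0.026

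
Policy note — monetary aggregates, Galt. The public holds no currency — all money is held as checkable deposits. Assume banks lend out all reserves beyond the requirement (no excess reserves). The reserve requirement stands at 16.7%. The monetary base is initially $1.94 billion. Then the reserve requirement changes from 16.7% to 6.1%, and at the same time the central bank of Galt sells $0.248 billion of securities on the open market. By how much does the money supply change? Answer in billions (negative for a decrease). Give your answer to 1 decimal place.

Before: m₁ = 1 / (0.167) ≈ 5.9880, MB₁ = 1.94, so M₁ = 5.9880 × 1.94 ≈ 11.6167 billion.
After: m₂ = 1 / (0.061) ≈ 16.3934, MB₂ = 1.94 − 0.248 = 1.692, so M₂ = 16.3934 × 1.692 ≈ 27.7376 billion.
ΔM = M₂ − M₁ = 27.7376 − 11.6167 = 16.1209 billion.

$16.1 billion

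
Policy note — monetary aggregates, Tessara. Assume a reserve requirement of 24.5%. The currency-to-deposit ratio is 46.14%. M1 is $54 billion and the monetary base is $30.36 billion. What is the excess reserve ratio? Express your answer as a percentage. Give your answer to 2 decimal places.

11.52%

Using m = M/MB = 54/30.36 ≈ 1.778656. Since m = (1 + c)/(c + rr + e), the denominator satisfies c + rr + e = (1 + c)/m = (1 + 0.4614) / 1.778656 ≈ 0.821632.
With c = 0.4614 and rr = 0.245, the excess reserve ratio is 0.821632 − 0.4614 − 0.245 = 0.115232.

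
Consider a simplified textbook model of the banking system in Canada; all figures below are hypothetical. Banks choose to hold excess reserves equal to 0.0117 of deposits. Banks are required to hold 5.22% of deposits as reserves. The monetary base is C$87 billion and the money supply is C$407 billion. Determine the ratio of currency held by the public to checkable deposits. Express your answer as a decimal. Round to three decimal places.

Using m = M/MB = 407/87 ≈ 4.678161. From m = (1 + c)/(c + rr + e), rearranging gives 1 + c = m·(c + rr + e), so c·(1 − m) = m·(rr + e) − 1.
Hence c = [m·(rr + e) − 1]/(1 − m) = [4.678161 × (0.0522 + 0.0117) − 1] / (1 − 4.678161) ≈ 0.190602.

0.191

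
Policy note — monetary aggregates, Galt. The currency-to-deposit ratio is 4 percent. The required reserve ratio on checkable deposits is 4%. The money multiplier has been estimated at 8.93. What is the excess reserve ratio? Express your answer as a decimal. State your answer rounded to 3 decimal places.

0.036

Using m = 8.93. Since m = (1 + c)/(c + rr + e), the denominator satisfies c + rr + e = (1 + c)/m = (1 + 0.04) / 8.93 ≈ 0.116461.
With c = 0.04 and rr = 0.04, the excess reserve ratio is 0.116461 − 0.04 − 0.04 = 0.036461.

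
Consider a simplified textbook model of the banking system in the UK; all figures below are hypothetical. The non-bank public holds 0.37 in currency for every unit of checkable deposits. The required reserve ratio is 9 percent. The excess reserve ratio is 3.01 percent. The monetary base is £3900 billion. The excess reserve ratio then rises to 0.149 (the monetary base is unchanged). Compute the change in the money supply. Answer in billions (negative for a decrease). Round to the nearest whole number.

-2128 billion

Initially m₁ = (1 + 0.37) / (0.09 + 0.0301 + 0.37) ≈ 2.79535, so M₁ = 2.79535 × 3900 = 10901.865 billion.
After the change m₂ = (1 + 0.37) / (0.09 + 0.149 + 0.37) ≈ 2.24959, so M₂ = 2.24959 × 3900 = 8773.401 billion.
ΔM = M₂ − M₁ = 8773.401 − 10901.865 = -2128.464 billion.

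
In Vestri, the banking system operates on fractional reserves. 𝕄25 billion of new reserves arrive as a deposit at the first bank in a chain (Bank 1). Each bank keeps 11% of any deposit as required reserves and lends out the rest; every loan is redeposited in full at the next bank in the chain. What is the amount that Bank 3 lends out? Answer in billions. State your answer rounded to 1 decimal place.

Each bank lends a fraction (1 − rr) = 0.8900 of the deposit it receives, so Bank 3 receives 25·0.8900^2 and lends 25·0.8900^3 ≈ 17.6242 billion.

𝕄17.6 billion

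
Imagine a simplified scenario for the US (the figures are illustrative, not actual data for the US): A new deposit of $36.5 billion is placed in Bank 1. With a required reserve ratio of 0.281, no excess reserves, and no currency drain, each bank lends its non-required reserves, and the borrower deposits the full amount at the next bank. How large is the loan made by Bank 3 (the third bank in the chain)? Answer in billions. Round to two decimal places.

$13.57 billion

Each bank lends a fraction (1 − rr) = 0.7190 of the deposit it receives, so Bank 3 receives 36.5·0.7190^2 and lends 36.5·0.7190^3 ≈ 13.5669 billion.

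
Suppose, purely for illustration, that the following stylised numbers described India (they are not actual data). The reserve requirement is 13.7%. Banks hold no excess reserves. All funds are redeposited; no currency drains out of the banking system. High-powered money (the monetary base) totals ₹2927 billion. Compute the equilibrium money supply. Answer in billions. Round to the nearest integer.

₹21365 billion

With no currency drain or excess reserves, the money multiplier is m = 1/rr = 1/0.137 ≈ 7.29927.
Money supply M = m × MB = 7.29927 × 2927 ≈ 21364.9633 billion.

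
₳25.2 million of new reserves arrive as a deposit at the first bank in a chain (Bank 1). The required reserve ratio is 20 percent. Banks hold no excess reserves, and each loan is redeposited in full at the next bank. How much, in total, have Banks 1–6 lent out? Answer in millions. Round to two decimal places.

Bank i lends (1 − rr)^i of the original deposit: Bank 1 lends 25.2·0.8000 = 20.1600, Bank 2 lends 25.2·0.8000² = 16.1280, and so on.
Summing a geometric series: total = 25.2·[0.8000·(1 − 0.8000^6) / (1 − 0.8000)] ≈ 74.3759 million.

₳74.38 million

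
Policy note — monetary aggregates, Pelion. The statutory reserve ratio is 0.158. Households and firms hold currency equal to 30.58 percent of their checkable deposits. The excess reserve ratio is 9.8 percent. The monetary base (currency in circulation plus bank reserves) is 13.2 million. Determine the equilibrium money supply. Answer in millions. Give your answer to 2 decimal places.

30.68 million

The money multiplier is m = (1 + c) / (rr + e + c) = (1 + 0.3058) / (0.158 + 0.098 + 0.3058) ≈ 2.32431.
So M = m × MB = 2.32431 × 13.2 ≈ 30.6809 million.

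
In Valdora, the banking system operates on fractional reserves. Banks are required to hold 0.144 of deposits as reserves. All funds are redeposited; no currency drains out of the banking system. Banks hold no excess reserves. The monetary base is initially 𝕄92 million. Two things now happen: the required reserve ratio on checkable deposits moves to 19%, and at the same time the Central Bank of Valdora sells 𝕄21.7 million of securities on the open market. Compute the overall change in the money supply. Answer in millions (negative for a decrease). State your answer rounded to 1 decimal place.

-268.9 million

Before: m₁ = 1 / (0.144) ≈ 6.9444, MB₁ = 92, so M₁ = 6.9444 × 92 = 638.8848 million.
After: m₂ = 1 / (0.19) ≈ 5.2632, MB₂ = 92 − 21.7 = 70.3, so M₂ = 5.2632 × 70.3 ≈ 370.003 million.
ΔM = M₂ − M₁ = 370.003 − 638.8848 = -268.8818 million.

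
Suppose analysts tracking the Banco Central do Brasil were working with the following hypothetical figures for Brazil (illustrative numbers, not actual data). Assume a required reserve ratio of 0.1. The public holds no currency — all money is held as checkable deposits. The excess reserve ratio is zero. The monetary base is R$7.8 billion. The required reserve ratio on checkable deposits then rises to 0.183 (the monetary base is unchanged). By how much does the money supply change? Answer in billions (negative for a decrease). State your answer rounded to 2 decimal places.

Initially m₁ = 1 / (0.1) = 10, so M₁ = 10 × 7.8 = 78 billion.
After the change m₂ = 1 / (0.183) ≈ 5.4645, so M₂ = 5.4645 × 7.8 = 42.6231 billion.
ΔM = M₂ − M₁ = 42.6231 − 78 = -35.3769 billion.

-35.38 billion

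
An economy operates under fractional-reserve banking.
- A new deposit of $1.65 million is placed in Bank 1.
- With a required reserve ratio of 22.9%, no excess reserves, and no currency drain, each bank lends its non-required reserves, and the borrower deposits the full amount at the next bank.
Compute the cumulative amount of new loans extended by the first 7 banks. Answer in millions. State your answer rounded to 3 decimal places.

Bank i lends (1 − rr)^i of the original deposit: Bank 1 lends 1.65·0.7710 ≈ 1.2721, Bank 2 lends 1.65·0.7710² ≈ 0.9808, and so on.
Summing a geometric series: total = 1.65·[0.7710·(1 − 0.7710^7) / (1 − 0.7710)] ≈ 4.6556 million.

$4.656 million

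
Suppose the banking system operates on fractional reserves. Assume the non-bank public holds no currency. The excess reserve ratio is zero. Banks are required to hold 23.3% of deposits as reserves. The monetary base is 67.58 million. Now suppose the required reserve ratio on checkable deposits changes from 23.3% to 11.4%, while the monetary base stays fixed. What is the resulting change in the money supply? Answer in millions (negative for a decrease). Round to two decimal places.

302.76 million

Initially m₁ = 1 / (0.233) ≈ 4.29185, so M₁ = 4.29185 × 67.58 ≈ 290.0432 million.
After the change m₂ = 1 / (0.114) ≈ 8.77193, so M₂ = 8.77193 × 67.58 ≈ 592.807 million.
ΔM = M₂ − M₁ = 592.807 − 290.0432 = 302.7638 million.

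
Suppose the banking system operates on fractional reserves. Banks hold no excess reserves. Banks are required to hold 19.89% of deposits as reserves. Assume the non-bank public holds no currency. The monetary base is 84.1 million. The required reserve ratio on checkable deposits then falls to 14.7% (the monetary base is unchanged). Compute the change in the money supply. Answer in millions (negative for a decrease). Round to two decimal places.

149.28 million

Initially m₁ = 1 / (0.1989) ≈ 5.02765, so M₁ = 5.02765 × 84.1 ≈ 422.8254 million.
After the change m₂ = 1 / (0.147) ≈ 6.80272, so M₂ = 6.80272 × 84.1 ≈ 572.1088 million.
ΔM = M₂ − M₁ = 572.1088 − 422.8254 = 149.2834 million.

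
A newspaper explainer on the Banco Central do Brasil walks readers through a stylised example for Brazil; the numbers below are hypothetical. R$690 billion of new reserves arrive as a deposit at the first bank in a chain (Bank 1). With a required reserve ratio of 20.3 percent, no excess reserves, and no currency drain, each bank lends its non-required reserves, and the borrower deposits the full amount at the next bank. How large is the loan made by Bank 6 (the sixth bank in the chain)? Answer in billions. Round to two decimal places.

Each bank lends a fraction (1 − rr) = 0.7970 of the deposit it receives, so Bank 6 receives 690·0.7970^5 and lends 690·0.7970^6 ≈ 176.8475 billion.

R$176.85 billion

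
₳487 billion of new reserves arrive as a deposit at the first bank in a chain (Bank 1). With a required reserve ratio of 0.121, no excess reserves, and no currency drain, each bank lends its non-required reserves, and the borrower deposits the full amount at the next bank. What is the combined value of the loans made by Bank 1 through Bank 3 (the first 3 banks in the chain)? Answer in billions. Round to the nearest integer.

₳1135 billion

Bank i lends (1 − rr)^i of the original deposit: Bank 1 lends 487·0.8790 = 428.0730, Bank 2 lends 487·0.8790² ≈ 376.2762, and so on.
Summing a geometric series: total = 487·[0.8790·(1 − 0.8790^3) / (1 − 0.8790)] ≈ 1135.0959 billion.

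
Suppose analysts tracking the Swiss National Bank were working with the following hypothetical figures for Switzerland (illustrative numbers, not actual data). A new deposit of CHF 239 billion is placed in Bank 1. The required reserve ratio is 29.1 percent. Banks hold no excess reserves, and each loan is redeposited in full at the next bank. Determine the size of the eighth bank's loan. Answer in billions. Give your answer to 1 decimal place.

Each bank lends a fraction (1 − rr) = 0.7090 of the deposit it receives, so Bank 8 receives 239·0.7090^7 and lends 239·0.7090^8 ≈ 15.2605 billion.

CHF 15.3 billion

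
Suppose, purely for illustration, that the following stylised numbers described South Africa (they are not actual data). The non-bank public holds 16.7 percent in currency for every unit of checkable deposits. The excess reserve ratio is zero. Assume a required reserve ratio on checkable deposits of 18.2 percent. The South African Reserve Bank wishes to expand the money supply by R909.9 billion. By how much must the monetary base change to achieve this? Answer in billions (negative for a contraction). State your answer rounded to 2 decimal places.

The money multiplier is m = (1 + c) / (rr + c) = (1 + 0.167) / (0.182 + 0.167) ≈ 3.343840.
ΔMB = ΔM / m = (+909.9) / 3.343840 ≈ 272.1123 billion.

R272.11 billion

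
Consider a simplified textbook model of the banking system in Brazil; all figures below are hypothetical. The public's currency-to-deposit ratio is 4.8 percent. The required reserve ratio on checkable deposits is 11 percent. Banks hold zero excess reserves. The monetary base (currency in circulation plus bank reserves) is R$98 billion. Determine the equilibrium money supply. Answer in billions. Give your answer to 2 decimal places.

R$650.03 billion

The money multiplier is m = (1 + c) / (rr + c) = (1 + 0.048) / (0.11 + 0.048) ≈ 6.63291.
So M = m × MB = 6.63291 × 98 ≈ 650.0252 billion.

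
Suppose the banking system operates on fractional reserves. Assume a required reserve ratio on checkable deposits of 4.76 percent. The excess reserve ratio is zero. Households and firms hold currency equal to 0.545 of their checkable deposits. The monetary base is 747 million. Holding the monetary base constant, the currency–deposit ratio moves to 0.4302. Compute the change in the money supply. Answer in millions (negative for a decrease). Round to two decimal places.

Initially m₁ = (1 + 0.545) / (0.0476 + 0.545) ≈ 2.607155, so M₁ = 2.607155 × 747 ≈ 1947.5448 million.
After the change m₂ = (1 + 0.4302) / (0.0476 + 0.4302) ≈ 2.993303, so M₂ = 2.993303 × 747 ≈ 2235.9973 million.
ΔM = M₂ − M₁ = 2235.9973 − 1947.5448 = 288.4525 million.

288.45 million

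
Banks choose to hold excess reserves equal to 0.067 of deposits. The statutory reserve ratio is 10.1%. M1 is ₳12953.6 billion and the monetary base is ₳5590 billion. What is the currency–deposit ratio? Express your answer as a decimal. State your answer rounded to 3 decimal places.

Using m = M/MB = 12953.6/5590 ≈ 2.317281. From m = (1 + c)/(c + rr + e), rearranging gives 1 + c = m·(c + rr + e), so c·(1 − m) = m·(rr + e) − 1.
Hence c = [m·(rr + e) − 1]/(1 − m) = [2.317281 × (0.101 + 0.067) − 1] / (1 − 2.317281) ≈ 0.463604.

0.464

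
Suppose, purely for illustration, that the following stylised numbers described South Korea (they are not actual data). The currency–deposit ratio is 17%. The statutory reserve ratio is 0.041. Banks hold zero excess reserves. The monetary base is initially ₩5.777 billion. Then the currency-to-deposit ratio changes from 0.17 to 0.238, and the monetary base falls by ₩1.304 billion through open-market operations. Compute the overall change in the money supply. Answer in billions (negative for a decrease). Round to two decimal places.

Before: m₁ = (1 + 0.17) / (0.041 + 0.17) ≈ 5.5450, MB₁ = 5.777, so M₁ = 5.5450 × 5.777 ≈ 32.0335 billion.
After: m₂ = (1 + 0.238) / (0.041 + 0.238) ≈ 4.4373, MB₂ = 5.777 − 1.304 = 4.473, so M₂ = 4.4373 × 4.473 ≈ 19.848 billion.
ΔM = M₂ − M₁ = 19.848 − 32.0335 = -12.1855 billion.

-12.19 billion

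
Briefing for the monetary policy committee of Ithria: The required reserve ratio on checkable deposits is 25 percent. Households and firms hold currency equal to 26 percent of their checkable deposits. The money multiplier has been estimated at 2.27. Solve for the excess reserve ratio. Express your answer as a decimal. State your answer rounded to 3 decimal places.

0.045

Using m = 2.27. Since m = (1 + c)/(c + rr + e), the denominator satisfies c + rr + e = (1 + c)/m = (1 + 0.26) / 2.27 ≈ 0.555066.
With c = 0.26 and rr = 0.25, the excess reserve ratio is 0.555066 − 0.26 − 0.25 = 0.045066.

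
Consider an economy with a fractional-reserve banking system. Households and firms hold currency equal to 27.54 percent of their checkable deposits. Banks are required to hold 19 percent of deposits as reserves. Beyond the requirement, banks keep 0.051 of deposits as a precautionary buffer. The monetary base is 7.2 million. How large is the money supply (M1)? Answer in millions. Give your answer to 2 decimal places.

The money multiplier is m = (1 + c) / (rr + e + c) = (1 + 0.2754) / (0.19 + 0.051 + 0.2754) ≈ 2.4698.
So M = m × MB = 2.4698 × 7.2 ≈ 17.7826 million.

17.78 million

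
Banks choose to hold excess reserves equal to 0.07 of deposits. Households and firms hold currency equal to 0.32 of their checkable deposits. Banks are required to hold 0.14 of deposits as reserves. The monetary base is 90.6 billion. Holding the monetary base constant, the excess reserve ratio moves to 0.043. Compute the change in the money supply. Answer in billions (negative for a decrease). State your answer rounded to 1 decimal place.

Initially m₁ = (1 + 0.32) / (0.14 + 0.07 + 0.32) ≈ 2.4906, so M₁ = 2.4906 × 90.6 ≈ 225.6484 billion.
After the change m₂ = (1 + 0.32) / (0.14 + 0.043 + 0.32) ≈ 2.6243, so M₂ = 2.6243 × 90.6 ≈ 237.7616 billion.
ΔM = M₂ − M₁ = 237.7616 − 225.6484 = 12.1132 billion.

12.1 billion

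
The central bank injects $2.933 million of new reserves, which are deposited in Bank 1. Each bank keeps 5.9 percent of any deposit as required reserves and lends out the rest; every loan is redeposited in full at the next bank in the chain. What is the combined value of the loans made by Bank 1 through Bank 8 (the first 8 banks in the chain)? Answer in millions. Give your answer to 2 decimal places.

Bank i lends (1 − rr)^i of the original deposit: Bank 1 lends 2.933·0.9410 ≈ 2.7600, Bank 2 lends 2.933·0.9410² ≈ 2.5971, and so on.
Summing a geometric series: total = 2.933·[0.9410·(1 − 0.9410^8) / (1 − 0.9410)] ≈ 18.0203 million.

$18.02 million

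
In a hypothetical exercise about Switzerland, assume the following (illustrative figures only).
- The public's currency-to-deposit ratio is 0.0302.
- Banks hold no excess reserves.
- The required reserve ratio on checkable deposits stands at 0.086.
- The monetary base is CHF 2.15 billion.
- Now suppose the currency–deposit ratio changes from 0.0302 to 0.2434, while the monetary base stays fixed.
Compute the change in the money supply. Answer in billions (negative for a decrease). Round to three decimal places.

Initially m₁ = (1 + 0.0302) / (0.086 + 0.0302) ≈ 8.86575, so M₁ = 8.86575 × 2.15 ≈ 19.0614 billion.
After the change m₂ = (1 + 0.2434) / (0.086 + 0.2434) ≈ 3.77474, so M₂ = 3.77474 × 2.15 ≈ 8.1157 billion.
ΔM = M₂ − M₁ = 8.1157 − 19.0614 = -10.9457 billion.

-10.946 billion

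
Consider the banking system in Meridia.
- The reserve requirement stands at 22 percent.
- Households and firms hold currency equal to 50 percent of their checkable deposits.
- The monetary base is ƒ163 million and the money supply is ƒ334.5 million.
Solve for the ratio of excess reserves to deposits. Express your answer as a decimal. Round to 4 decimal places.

Using m = M/MB = 334.5/163 ≈ 2.052147. Since m = (1 + c)/(c + rr + e), the denominator satisfies c + rr + e = (1 + c)/m = (1 + 0.5) / 2.052147 ≈ 0.730942.
With c = 0.5 and rr = 0.22, the ratio of excess reserves to deposits is 0.730942 − 0.5 − 0.22 = 0.010942.

0.0109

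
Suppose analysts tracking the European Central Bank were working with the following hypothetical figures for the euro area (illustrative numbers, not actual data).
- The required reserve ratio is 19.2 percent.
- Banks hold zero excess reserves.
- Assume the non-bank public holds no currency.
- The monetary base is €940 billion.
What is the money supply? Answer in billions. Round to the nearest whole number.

With no currency drain or excess reserves, the money multiplier is m = 1/rr = 1/0.192 ≈ 5.2083.
Money supply M = m × MB = 5.2083 × 940 = 4895.802 billion.

€4896 billion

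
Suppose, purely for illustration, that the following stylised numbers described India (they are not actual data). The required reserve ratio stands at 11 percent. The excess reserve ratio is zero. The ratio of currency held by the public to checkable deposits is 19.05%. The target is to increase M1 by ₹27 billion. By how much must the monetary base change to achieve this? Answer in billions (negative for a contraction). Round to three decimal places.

The money multiplier is m = (1 + c) / (rr + c) = (1 + 0.1905) / (0.11 + 0.1905) ≈ 3.961730.
ΔMB = ΔM / m = (+27) / 3.961730 ≈ 6.8152 billion.

₹6.815 billion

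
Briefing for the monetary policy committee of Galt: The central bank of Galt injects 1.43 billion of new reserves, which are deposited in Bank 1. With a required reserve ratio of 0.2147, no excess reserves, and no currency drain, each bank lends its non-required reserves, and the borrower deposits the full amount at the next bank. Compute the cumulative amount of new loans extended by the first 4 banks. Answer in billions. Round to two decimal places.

3.24 billion

Bank i lends (1 − rr)^i of the original deposit: Bank 1 lends 1.43·0.7853 ≈ 1.1230, Bank 2 lends 1.43·0.7853² ≈ 0.8819, and so on.
Summing a geometric series: total = 1.43·[0.7853·(1 − 0.7853^4) / (1 − 0.7853)] ≈ 3.2412 billion.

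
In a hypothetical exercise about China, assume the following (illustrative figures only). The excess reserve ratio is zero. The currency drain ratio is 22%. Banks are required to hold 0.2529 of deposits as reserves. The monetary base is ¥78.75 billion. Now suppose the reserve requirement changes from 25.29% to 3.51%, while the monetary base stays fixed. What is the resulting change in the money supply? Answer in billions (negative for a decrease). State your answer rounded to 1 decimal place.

¥173.5 billion

Initially m₁ = (1 + 0.22) / (0.2529 + 0.22) ≈ 2.5798, so M₁ = 2.5798 × 78.75 ≈ 203.1593 billion.
After the change m₂ = (1 + 0.22) / (0.0351 + 0.22) ≈ 4.7824, so M₂ = 4.7824 × 78.75 = 376.614 billion.
ΔM = M₂ − M₁ = 376.614 − 203.1593 = 173.4547 billion.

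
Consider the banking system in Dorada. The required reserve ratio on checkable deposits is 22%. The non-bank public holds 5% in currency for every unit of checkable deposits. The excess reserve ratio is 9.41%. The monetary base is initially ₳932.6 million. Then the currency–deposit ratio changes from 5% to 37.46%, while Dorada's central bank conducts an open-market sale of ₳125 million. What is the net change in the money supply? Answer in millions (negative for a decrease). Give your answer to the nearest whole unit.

-1078 million

Before: m₁ = (1 + 0.05) / (0.22 + 0.0941 + 0.05) ≈ 2.8838, MB₁ = 932.6, so M₁ = 2.8838 × 932.6 ≈ 2689.4319 million.
After: m₂ = (1 + 0.3746) / (0.22 + 0.0941 + 0.3746) ≈ 1.9959, MB₂ = 932.6 − 125 = 807.6, so M₂ = 1.9959 × 807.6 ≈ 1611.8888 million.
ΔM = M₂ − M₁ = 1611.8888 − 2689.4319 = -1077.5431 million.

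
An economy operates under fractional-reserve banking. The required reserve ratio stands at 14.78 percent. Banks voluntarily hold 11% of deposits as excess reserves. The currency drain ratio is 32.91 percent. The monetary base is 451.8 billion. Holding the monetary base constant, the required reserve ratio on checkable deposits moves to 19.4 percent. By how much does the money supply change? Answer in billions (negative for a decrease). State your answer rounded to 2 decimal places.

Initially m₁ = (1 + 0.3291) / (0.1478 + 0.11 + 0.3291) ≈ 2.264611, so M₁ = 2.264611 × 451.8 ≈ 1023.1512 billion.
After the change m₂ = (1 + 0.3291) / (0.194 + 0.11 + 0.3291) ≈ 2.099352, so M₂ = 2.099352 × 451.8 ≈ 948.4872 billion.
ΔM = M₂ − M₁ = 948.4872 − 1023.1512 = -74.664 billion.

-74.66 billion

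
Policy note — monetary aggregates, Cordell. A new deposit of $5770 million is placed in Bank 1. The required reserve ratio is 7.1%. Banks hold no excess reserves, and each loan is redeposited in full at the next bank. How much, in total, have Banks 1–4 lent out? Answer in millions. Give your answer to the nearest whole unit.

Bank i lends (1 − rr)^i of the original deposit: Bank 1 lends 5770·0.9290 = 5360.3300, Bank 2 lends 5770·0.9290² ≈ 4979.7466, and so on.
Summing a geometric series: total = 5770·[0.9290·(1 − 0.9290^4) / (1 − 0.9290)] ≈ 19263.9866 million.

$19264 million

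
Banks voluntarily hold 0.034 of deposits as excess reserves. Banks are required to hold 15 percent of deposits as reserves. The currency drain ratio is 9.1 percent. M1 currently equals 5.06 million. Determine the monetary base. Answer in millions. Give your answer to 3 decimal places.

1.275 million

The money multiplier is m = (1 + c) / (rr + e + c) = (1 + 0.091) / (0.15 + 0.034 + 0.091) ≈ 3.96727.
MB = M / m = 5.06 / 3.96727 ≈ 1.2754 million.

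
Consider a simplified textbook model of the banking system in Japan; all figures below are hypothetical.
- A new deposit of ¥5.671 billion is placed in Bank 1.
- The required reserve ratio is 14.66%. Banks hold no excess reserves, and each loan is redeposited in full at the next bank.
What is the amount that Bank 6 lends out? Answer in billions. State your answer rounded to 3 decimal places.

Each bank lends a fraction (1 − rr) = 0.8534 of the deposit it receives, so Bank 6 receives 5.671·0.8534^5 and lends 5.671·0.8534^6 ≈ 2.1907 billion.

¥2.191 billion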